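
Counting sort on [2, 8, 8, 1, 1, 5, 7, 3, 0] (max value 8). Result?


Count array: [1, 2, 1, 1, 0, 1, 0, 1, 2]
Reconstruct: [0, 1, 1, 2, 3, 5, 7, 8, 8]


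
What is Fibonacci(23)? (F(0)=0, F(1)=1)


F(n)=F(n-1)+F(n-2)
...F(21)=10946, F(22)=17711, F(23)=28657


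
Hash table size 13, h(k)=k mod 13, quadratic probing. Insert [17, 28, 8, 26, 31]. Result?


Insertions: 17->slot 4; 28->slot 2; 8->slot 8; 26->slot 0; 31->slot 5
Table: [26, None, 28, None, 17, 31, None, None, 8, None, None, None, None]


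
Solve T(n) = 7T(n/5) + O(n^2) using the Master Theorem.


a=7, b=5, c=2. log_5(7)=1.209 < c=2. Case 3: O(n^c) = O(n^2)
Complexity: O(n^2)


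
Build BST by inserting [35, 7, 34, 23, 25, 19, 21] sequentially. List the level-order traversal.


Root = 35; build tree by BST insertion.
Level-Order traversal: [35, 7, 34, 23, 19, 25, 21]


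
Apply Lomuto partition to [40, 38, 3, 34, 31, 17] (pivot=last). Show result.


Elements <= 17 go left of pivot.
Result: [3, 17, 40, 34, 31, 38], pivot at index 1


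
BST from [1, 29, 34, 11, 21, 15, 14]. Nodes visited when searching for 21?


BST root = 1
Search for 21: compare at each node
Path: [1, 29, 11, 21]


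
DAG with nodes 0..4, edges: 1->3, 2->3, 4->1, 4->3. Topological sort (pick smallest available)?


Kahn's algorithm, process smallest node first
Order: [0, 2, 4, 1, 3]


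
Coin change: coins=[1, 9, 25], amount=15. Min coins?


dp[0]=0; dp[i]=1+min(dp[i-c] for c in coins)
...dp[10]=2, dp[11]=3, dp[12]=4, dp[13]=5, dp[14]=6, dp[15]=7
Minimum coins for 15 = 7


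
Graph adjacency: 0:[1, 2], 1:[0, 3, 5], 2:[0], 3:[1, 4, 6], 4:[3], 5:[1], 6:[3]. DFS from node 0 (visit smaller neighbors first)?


DFS stack-based: start with [0]
Visit order: [0, 1, 3, 4, 6, 5, 2]


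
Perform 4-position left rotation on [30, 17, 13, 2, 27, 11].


Left rotate by 4: [27, 11, 30, 17, 13, 2]


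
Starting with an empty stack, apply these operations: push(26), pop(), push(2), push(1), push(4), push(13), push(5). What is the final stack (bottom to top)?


push(26) -> [26]
pop() returns 26 -> []
push(2) -> [2]
push(1) -> [2, 1]
push(4) -> [2, 1, 4]
push(13) -> [2, 1, 4, 13]
push(5) -> [2, 1, 4, 13, 5]
Final stack (bottom to top): [2, 1, 4, 13, 5]


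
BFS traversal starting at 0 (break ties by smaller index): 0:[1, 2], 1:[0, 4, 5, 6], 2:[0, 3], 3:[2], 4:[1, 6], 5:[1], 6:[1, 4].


BFS queue: start with [0]
Visit order: [0, 1, 2, 4, 5, 6, 3]


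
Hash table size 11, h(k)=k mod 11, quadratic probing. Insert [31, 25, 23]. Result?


Insertions: 31->slot 9; 25->slot 3; 23->slot 1
Table: [None, 23, None, 25, None, None, None, None, None, 31, None]


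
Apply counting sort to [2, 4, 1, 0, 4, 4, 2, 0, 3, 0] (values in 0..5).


Count array: [3, 1, 2, 1, 3, 0]
Reconstruct: [0, 0, 0, 1, 2, 2, 3, 4, 4, 4]


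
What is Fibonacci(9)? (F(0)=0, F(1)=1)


F(n)=F(n-1)+F(n-2)
...F(7)=13, F(8)=21, F(9)=34


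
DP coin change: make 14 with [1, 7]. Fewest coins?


dp[0]=0; dp[i]=1+min(dp[i-c] for c in coins)
...dp[9]=3, dp[10]=4, dp[11]=5, dp[12]=6, dp[13]=7, dp[14]=2
Minimum coins for 14 = 2


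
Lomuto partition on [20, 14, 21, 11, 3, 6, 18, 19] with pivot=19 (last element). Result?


Elements <= 19 go left of pivot.
Result: [14, 11, 3, 6, 18, 19, 21, 20], pivot at index 5


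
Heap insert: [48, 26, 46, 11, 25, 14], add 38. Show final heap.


Append 38: [48, 26, 46, 11, 25, 14, 38]
Bubble up: no swaps needed
Result: [48, 26, 46, 11, 25, 14, 38]


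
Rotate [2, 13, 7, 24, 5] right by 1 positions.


Right rotate by 1: [5, 2, 13, 7, 24]


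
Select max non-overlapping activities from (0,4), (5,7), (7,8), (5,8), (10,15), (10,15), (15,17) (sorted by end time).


Greedy: pick earliest-ending, then skip overlaps.
Selected (5 activities): [(0, 4), (5, 7), (7, 8), (10, 15), (15, 17)]


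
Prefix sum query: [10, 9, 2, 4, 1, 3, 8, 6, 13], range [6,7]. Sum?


Prefix sums: [0, 10, 19, 21, 25, 26, 29, 37, 43, 56]
Sum[6..7] = prefix[8] - prefix[6] = 43 - 29 = 14


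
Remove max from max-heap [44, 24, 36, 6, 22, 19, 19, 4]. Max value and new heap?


Max = 44
Replace root with last, heapify down
Resulting heap: [36, 24, 19, 6, 22, 4, 19]


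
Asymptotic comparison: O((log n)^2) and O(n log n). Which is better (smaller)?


polylogarithmic grows slower than linearithmic
O((log n)^2) is asymptotically smaller; O(n log n) grows faster


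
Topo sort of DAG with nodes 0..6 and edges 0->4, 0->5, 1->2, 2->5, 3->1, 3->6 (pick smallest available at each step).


Kahn's algorithm, process smallest node first
Order: [0, 3, 1, 2, 4, 5, 6]


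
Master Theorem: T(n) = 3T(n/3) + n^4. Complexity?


a=3, b=3, c=4. log_3(3)=1 < c=4. Case 3: O(n^c) = O(n^4)
Complexity: O(n^4)


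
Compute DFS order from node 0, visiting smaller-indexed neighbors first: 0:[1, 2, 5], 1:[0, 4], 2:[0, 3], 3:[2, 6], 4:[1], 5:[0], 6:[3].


DFS stack-based: start with [0]
Visit order: [0, 1, 4, 2, 3, 6, 5]


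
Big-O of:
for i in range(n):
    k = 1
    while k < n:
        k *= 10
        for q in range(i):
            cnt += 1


Per nesting level: O(n) * O(log n) * O(n) [triangular over i] = O(n^2 log n)
Complexity: O(n^2 log n)


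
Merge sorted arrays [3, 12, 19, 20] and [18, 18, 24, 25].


Compare heads, take smaller each step.
Merged: [3, 12, 18, 18, 19, 20, 24, 25]


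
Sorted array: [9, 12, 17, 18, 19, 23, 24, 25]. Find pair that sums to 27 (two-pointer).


Two pointers: lo=0, hi=7
Found pair: (9, 18) summing to 27


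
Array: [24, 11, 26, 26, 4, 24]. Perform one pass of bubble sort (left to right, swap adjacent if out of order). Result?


After one pass: [11, 24, 26, 4, 24, 26]


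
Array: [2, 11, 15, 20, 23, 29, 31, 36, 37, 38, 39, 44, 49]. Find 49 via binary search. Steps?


Search for 49:
[0,12] mid=6 arr[6]=31
[7,12] mid=9 arr[9]=38
[10,12] mid=11 arr[11]=44
[12,12] mid=12 arr[12]=49
Total: 4 comparisons


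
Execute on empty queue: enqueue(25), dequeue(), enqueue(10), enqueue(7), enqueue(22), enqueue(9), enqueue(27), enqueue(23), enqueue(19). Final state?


enqueue(25) -> [25]
dequeue() returns 25 -> []
enqueue(10) -> [10]
enqueue(7) -> [10, 7]
enqueue(22) -> [10, 7, 22]
enqueue(9) -> [10, 7, 22, 9]
enqueue(27) -> [10, 7, 22, 9, 27]
enqueue(23) -> [10, 7, 22, 9, 27, 23]
enqueue(19) -> [10, 7, 22, 9, 27, 23, 19]
Final queue (front to back): [10, 7, 22, 9, 27, 23, 19]


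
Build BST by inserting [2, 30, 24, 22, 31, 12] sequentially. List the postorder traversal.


Root = 2; build tree by BST insertion.
Postorder traversal: [12, 22, 24, 31, 30, 2]


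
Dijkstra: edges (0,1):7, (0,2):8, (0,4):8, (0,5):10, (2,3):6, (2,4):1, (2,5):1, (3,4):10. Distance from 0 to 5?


Dijkstra from 0:
Distances: {0: 0, 1: 7, 2: 8, 3: 14, 4: 8, 5: 9}
Shortest distance to 5 = 9, path = [0, 2, 5]


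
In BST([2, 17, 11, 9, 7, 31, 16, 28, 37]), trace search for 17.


BST root = 2
Search for 17: compare at each node
Path: [2, 17]


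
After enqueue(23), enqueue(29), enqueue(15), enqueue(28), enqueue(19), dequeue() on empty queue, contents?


enqueue(23) -> [23]
enqueue(29) -> [23, 29]
enqueue(15) -> [23, 29, 15]
enqueue(28) -> [23, 29, 15, 28]
enqueue(19) -> [23, 29, 15, 28, 19]
dequeue() returns 23 -> [29, 15, 28, 19]
Final queue (front to back): [29, 15, 28, 19]


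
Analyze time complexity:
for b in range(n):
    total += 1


Per nesting level: O(n) = O(n)
Complexity: O(n)


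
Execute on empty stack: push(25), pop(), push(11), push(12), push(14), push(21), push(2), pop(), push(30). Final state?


push(25) -> [25]
pop() returns 25 -> []
push(11) -> [11]
push(12) -> [11, 12]
push(14) -> [11, 12, 14]
push(21) -> [11, 12, 14, 21]
push(2) -> [11, 12, 14, 21, 2]
pop() returns 2 -> [11, 12, 14, 21]
push(30) -> [11, 12, 14, 21, 30]
Final stack (bottom to top): [11, 12, 14, 21, 30]


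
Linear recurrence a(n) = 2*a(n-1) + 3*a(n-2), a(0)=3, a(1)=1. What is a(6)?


Build bottom-up:
...a(4)=83, a(5)=241, a(6)=2*241+3*83=731


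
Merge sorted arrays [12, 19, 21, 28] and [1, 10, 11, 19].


Compare heads, take smaller each step.
Merged: [1, 10, 11, 12, 19, 19, 21, 28]


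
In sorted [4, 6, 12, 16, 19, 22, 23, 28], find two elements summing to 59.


Two pointers: lo=0, hi=7
No pair sums to 59


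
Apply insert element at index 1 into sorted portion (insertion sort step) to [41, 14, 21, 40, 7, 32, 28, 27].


After one pass: [14, 41, 21, 40, 7, 32, 28, 27]


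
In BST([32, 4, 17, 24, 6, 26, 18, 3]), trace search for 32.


BST root = 32
Search for 32: compare at each node
Path: [32]


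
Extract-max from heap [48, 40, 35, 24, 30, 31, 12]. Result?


Max = 48
Replace root with last, heapify down
Resulting heap: [40, 30, 35, 24, 12, 31]


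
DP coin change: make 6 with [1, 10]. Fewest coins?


dp[0]=0; dp[i]=1+min(dp[i-c] for c in coins)
...dp[1]=1, dp[2]=2, dp[3]=3, dp[4]=4, dp[5]=5, dp[6]=6
Minimum coins for 6 = 6


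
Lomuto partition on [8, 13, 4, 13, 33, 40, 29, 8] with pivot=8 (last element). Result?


Elements <= 8 go left of pivot.
Result: [8, 4, 8, 13, 33, 40, 29, 13], pivot at index 2


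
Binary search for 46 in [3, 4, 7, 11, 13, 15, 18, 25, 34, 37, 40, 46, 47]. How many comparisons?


Search for 46:
[0,12] mid=6 arr[6]=18
[7,12] mid=9 arr[9]=37
[10,12] mid=11 arr[11]=46
Total: 3 comparisons


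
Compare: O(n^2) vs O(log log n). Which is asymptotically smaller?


double-logarithmic grows slower than quadratic
O(log log n) is asymptotically smaller; O(n^2) grows faster


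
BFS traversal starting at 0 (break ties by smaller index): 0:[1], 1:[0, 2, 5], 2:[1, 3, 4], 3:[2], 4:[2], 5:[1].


BFS queue: start with [0]
Visit order: [0, 1, 2, 5, 3, 4]


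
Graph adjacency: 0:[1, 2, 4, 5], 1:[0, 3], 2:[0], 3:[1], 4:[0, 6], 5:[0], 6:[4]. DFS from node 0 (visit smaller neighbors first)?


DFS stack-based: start with [0]
Visit order: [0, 1, 3, 2, 4, 6, 5]


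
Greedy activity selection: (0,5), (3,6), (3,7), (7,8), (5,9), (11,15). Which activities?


Greedy: pick earliest-ending, then skip overlaps.
Selected (3 activities): [(0, 5), (7, 8), (11, 15)]


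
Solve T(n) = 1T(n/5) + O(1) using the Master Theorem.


a=1, b=5, c=0. log_5(1)=0 = c=0. Case 2: O(n^c log n) = O(log n)
Complexity: O(log n)


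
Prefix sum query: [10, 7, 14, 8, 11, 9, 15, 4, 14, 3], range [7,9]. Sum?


Prefix sums: [0, 10, 17, 31, 39, 50, 59, 74, 78, 92, 95]
Sum[7..9] = prefix[10] - prefix[7] = 95 - 74 = 21


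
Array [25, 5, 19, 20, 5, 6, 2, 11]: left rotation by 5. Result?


Left rotate by 5: [6, 2, 11, 25, 5, 19, 20, 5]


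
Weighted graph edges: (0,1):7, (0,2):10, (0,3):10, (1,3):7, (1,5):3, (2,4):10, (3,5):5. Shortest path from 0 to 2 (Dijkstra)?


Dijkstra from 0:
Distances: {0: 0, 1: 7, 2: 10, 3: 10, 4: 20, 5: 10}
Shortest distance to 2 = 10, path = [0, 2]


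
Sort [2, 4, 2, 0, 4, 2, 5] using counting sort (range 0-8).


Count array: [1, 0, 3, 0, 2, 1, 0, 0, 0]
Reconstruct: [0, 2, 2, 2, 4, 4, 5]


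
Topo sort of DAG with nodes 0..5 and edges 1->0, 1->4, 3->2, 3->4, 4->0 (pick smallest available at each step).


Kahn's algorithm, process smallest node first
Order: [1, 3, 2, 4, 0, 5]


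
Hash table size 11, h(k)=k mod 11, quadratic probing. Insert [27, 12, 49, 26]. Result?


Insertions: 27->slot 5; 12->slot 1; 49->slot 6; 26->slot 4
Table: [None, 12, None, None, 26, 27, 49, None, None, None, None]


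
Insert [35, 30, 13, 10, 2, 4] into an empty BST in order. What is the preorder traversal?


Root = 35; build tree by BST insertion.
Preorder traversal: [35, 30, 13, 10, 2, 4]


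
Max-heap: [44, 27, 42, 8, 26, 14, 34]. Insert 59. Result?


Append 59: [44, 27, 42, 8, 26, 14, 34, 59]
Bubble up: swap idx 7(59) with idx 3(8); swap idx 3(59) with idx 1(27); swap idx 1(59) with idx 0(44)
Result: [59, 44, 42, 27, 26, 14, 34, 8]


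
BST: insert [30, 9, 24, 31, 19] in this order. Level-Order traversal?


Root = 30; build tree by BST insertion.
Level-Order traversal: [30, 9, 31, 24, 19]


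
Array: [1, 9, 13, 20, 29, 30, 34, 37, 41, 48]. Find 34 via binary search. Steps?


Search for 34:
[0,9] mid=4 arr[4]=29
[5,9] mid=7 arr[7]=37
[5,6] mid=5 arr[5]=30
[6,6] mid=6 arr[6]=34
Total: 4 comparisons


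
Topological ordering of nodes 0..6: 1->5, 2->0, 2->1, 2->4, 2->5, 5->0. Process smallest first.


Kahn's algorithm, process smallest node first
Order: [2, 1, 3, 4, 5, 0, 6]


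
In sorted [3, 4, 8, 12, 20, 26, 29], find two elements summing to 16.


Two pointers: lo=0, hi=6
Found pair: (4, 12) summing to 16


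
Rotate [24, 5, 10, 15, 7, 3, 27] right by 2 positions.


Right rotate by 2: [3, 27, 24, 5, 10, 15, 7]


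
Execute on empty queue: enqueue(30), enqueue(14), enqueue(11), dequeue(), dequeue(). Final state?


enqueue(30) -> [30]
enqueue(14) -> [30, 14]
enqueue(11) -> [30, 14, 11]
dequeue() returns 30 -> [14, 11]
dequeue() returns 14 -> [11]
Final queue (front to back): [11]


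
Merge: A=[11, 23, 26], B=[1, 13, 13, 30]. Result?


Compare heads, take smaller each step.
Merged: [1, 11, 13, 13, 23, 26, 30]


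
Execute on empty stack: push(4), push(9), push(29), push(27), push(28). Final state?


push(4) -> [4]
push(9) -> [4, 9]
push(29) -> [4, 9, 29]
push(27) -> [4, 9, 29, 27]
push(28) -> [4, 9, 29, 27, 28]
Final stack (bottom to top): [4, 9, 29, 27, 28]


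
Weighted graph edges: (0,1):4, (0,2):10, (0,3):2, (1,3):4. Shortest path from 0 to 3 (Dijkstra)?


Dijkstra from 0:
Distances: {0: 0, 1: 4, 2: 10, 3: 2}
Shortest distance to 3 = 2, path = [0, 3]


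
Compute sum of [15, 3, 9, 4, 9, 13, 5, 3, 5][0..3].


Prefix sums: [0, 15, 18, 27, 31, 40, 53, 58, 61, 66]
Sum[0..3] = prefix[4] - prefix[0] = 31 - 0 = 31


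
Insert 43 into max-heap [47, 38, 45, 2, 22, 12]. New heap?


Append 43: [47, 38, 45, 2, 22, 12, 43]
Bubble up: no swaps needed
Result: [47, 38, 45, 2, 22, 12, 43]


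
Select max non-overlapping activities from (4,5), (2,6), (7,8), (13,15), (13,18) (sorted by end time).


Greedy: pick earliest-ending, then skip overlaps.
Selected (3 activities): [(4, 5), (7, 8), (13, 15)]


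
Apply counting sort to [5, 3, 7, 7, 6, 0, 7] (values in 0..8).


Count array: [1, 0, 0, 1, 0, 1, 1, 3, 0]
Reconstruct: [0, 3, 5, 6, 7, 7, 7]


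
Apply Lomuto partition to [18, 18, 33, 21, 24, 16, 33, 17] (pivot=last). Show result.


Elements <= 17 go left of pivot.
Result: [16, 17, 33, 21, 24, 18, 33, 18], pivot at index 1


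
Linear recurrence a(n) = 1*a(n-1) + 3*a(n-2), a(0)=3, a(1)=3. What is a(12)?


Build bottom-up:
...a(10)=8049, a(11)=18480, a(12)=1*18480+3*8049=42627


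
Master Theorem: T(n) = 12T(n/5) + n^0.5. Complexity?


a=12, b=5, c=0.5. log_5(12)=1.544 > c=0.5. Case 1: O(n^log_b(a)) = O(n^1.544)
Complexity: O(n^1.544)


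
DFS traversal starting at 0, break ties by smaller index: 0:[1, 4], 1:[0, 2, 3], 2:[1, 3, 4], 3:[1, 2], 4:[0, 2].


DFS stack-based: start with [0]
Visit order: [0, 1, 2, 3, 4]


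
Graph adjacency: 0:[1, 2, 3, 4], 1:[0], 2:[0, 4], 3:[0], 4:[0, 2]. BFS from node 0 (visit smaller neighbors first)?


BFS queue: start with [0]
Visit order: [0, 1, 2, 3, 4]


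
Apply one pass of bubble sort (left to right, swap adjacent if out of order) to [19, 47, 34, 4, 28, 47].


After one pass: [19, 34, 4, 28, 47, 47]


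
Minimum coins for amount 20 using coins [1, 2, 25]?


dp[0]=0; dp[i]=1+min(dp[i-c] for c in coins)
...dp[15]=8, dp[16]=8, dp[17]=9, dp[18]=9, dp[19]=10, dp[20]=10
Minimum coins for 20 = 10


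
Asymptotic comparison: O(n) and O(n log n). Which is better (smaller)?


linear grows slower than linearithmic
O(n) is asymptotically smaller; O(n log n) grows faster


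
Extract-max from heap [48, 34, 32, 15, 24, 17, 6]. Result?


Max = 48
Replace root with last, heapify down
Resulting heap: [34, 24, 32, 15, 6, 17]


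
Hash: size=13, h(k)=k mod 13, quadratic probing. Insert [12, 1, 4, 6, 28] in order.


Insertions: 12->slot 12; 1->slot 1; 4->slot 4; 6->slot 6; 28->slot 2
Table: [None, 1, 28, None, 4, None, 6, None, None, None, None, None, 12]


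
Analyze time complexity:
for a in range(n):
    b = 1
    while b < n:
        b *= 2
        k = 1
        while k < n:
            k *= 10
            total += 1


Per nesting level: O(n) * O(log n) * O(log n) = O(n (log n)^2)
Complexity: O(n (log n)^2)


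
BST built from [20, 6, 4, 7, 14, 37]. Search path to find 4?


BST root = 20
Search for 4: compare at each node
Path: [20, 6, 4]


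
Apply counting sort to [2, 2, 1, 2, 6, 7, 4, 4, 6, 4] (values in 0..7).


Count array: [0, 1, 3, 0, 3, 0, 2, 1]
Reconstruct: [1, 2, 2, 2, 4, 4, 4, 6, 6, 7]


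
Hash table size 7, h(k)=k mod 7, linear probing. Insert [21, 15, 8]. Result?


Insertions: 21->slot 0; 15->slot 1; 8->slot 2
Table: [21, 15, 8, None, None, None, None]


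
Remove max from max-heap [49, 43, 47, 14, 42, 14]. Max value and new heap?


Max = 49
Replace root with last, heapify down
Resulting heap: [47, 43, 14, 14, 42]


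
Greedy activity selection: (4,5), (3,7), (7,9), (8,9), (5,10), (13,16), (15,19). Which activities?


Greedy: pick earliest-ending, then skip overlaps.
Selected (3 activities): [(4, 5), (7, 9), (13, 16)]


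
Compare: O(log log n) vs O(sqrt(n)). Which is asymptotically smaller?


double-logarithmic grows slower than sublinear
O(log log n) is asymptotically smaller; O(sqrt(n)) grows faster


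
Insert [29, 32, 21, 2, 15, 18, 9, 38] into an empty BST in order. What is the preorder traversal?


Root = 29; build tree by BST insertion.
Preorder traversal: [29, 21, 2, 15, 9, 18, 32, 38]


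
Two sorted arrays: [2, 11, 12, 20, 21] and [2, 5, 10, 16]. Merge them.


Compare heads, take smaller each step.
Merged: [2, 2, 5, 10, 11, 12, 16, 20, 21]


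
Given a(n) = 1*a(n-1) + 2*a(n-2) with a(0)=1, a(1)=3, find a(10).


Build bottom-up:
...a(8)=341, a(9)=683, a(10)=1*683+2*341=1365


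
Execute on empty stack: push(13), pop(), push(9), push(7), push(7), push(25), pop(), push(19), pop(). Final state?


push(13) -> [13]
pop() returns 13 -> []
push(9) -> [9]
push(7) -> [9, 7]
push(7) -> [9, 7, 7]
push(25) -> [9, 7, 7, 25]
pop() returns 25 -> [9, 7, 7]
push(19) -> [9, 7, 7, 19]
pop() returns 19 -> [9, 7, 7]
Final stack (bottom to top): [9, 7, 7]


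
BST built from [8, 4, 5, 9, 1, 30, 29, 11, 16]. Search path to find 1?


BST root = 8
Search for 1: compare at each node
Path: [8, 4, 1]


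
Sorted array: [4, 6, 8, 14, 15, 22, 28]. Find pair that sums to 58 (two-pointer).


Two pointers: lo=0, hi=6
No pair sums to 58


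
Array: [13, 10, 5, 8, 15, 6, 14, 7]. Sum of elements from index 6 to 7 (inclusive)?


Prefix sums: [0, 13, 23, 28, 36, 51, 57, 71, 78]
Sum[6..7] = prefix[8] - prefix[6] = 78 - 57 = 21


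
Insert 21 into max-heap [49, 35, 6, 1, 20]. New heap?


Append 21: [49, 35, 6, 1, 20, 21]
Bubble up: swap idx 5(21) with idx 2(6)
Result: [49, 35, 21, 1, 20, 6]


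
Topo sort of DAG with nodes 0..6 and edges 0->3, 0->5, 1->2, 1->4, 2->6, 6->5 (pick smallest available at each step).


Kahn's algorithm, process smallest node first
Order: [0, 1, 2, 3, 4, 6, 5]


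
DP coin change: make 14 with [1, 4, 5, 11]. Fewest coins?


dp[0]=0; dp[i]=1+min(dp[i-c] for c in coins)
...dp[9]=2, dp[10]=2, dp[11]=1, dp[12]=2, dp[13]=3, dp[14]=3
Minimum coins for 14 = 3


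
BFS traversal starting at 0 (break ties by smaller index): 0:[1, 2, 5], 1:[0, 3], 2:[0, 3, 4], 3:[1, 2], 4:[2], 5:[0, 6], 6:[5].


BFS queue: start with [0]
Visit order: [0, 1, 2, 5, 3, 4, 6]


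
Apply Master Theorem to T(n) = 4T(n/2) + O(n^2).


a=4, b=2, c=2. log_2(4)=2 = c=2. Case 2: O(n^c log n) = O(n^2 log n)
Complexity: O(n^2 log n)


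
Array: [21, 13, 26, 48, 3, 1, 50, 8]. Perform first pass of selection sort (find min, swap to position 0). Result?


After one pass: [1, 13, 26, 48, 3, 21, 50, 8]


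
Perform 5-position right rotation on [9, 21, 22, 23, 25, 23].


Right rotate by 5: [21, 22, 23, 25, 23, 9]


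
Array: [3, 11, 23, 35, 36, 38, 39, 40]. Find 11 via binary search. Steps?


Search for 11:
[0,7] mid=3 arr[3]=35
[0,2] mid=1 arr[1]=11
Total: 2 comparisons


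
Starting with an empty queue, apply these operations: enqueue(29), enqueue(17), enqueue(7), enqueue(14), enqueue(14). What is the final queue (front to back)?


enqueue(29) -> [29]
enqueue(17) -> [29, 17]
enqueue(7) -> [29, 17, 7]
enqueue(14) -> [29, 17, 7, 14]
enqueue(14) -> [29, 17, 7, 14, 14]
Final queue (front to back): [29, 17, 7, 14, 14]


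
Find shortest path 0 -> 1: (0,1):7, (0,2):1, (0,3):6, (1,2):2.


Dijkstra from 0:
Distances: {0: 0, 1: 3, 2: 1, 3: 6}
Shortest distance to 1 = 3, path = [0, 2, 1]


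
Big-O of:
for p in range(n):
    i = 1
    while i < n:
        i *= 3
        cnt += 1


Per nesting level: O(n) * O(log n) = O(n log n)
Complexity: O(n log n)


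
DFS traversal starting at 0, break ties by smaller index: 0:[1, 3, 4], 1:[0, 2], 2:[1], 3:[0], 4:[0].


DFS stack-based: start with [0]
Visit order: [0, 1, 2, 3, 4]


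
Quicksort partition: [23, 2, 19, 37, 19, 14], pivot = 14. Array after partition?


Elements <= 14 go left of pivot.
Result: [2, 14, 19, 37, 19, 23], pivot at index 1


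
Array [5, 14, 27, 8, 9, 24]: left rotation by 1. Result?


Left rotate by 1: [14, 27, 8, 9, 24, 5]


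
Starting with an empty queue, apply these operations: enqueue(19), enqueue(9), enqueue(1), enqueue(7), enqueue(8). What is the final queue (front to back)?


enqueue(19) -> [19]
enqueue(9) -> [19, 9]
enqueue(1) -> [19, 9, 1]
enqueue(7) -> [19, 9, 1, 7]
enqueue(8) -> [19, 9, 1, 7, 8]
Final queue (front to back): [19, 9, 1, 7, 8]


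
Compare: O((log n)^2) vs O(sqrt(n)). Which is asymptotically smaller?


polylogarithmic grows slower than sublinear
O((log n)^2) is asymptotically smaller; O(sqrt(n)) grows faster


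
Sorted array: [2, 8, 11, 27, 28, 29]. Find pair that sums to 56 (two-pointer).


Two pointers: lo=0, hi=5
Found pair: (27, 29) summing to 56


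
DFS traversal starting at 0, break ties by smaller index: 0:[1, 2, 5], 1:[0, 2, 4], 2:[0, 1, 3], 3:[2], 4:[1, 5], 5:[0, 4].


DFS stack-based: start with [0]
Visit order: [0, 1, 2, 3, 4, 5]


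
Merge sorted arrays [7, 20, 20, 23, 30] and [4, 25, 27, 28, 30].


Compare heads, take smaller each step.
Merged: [4, 7, 20, 20, 23, 25, 27, 28, 30, 30]


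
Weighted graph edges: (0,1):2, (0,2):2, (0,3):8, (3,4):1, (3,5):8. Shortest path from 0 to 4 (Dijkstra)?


Dijkstra from 0:
Distances: {0: 0, 1: 2, 2: 2, 3: 8, 4: 9, 5: 16}
Shortest distance to 4 = 9, path = [0, 3, 4]


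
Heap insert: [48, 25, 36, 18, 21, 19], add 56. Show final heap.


Append 56: [48, 25, 36, 18, 21, 19, 56]
Bubble up: swap idx 6(56) with idx 2(36); swap idx 2(56) with idx 0(48)
Result: [56, 25, 48, 18, 21, 19, 36]


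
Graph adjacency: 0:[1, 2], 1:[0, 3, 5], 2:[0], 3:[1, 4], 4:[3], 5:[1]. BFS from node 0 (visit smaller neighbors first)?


BFS queue: start with [0]
Visit order: [0, 1, 2, 3, 5, 4]


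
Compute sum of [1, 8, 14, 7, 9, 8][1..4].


Prefix sums: [0, 1, 9, 23, 30, 39, 47]
Sum[1..4] = prefix[5] - prefix[1] = 39 - 1 = 38


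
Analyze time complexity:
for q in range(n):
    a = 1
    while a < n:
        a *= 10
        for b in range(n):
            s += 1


Per nesting level: O(n) * O(log n) * O(n) = O(n^2 log n)
Complexity: O(n^2 log n)


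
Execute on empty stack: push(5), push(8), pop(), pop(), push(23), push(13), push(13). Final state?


push(5) -> [5]
push(8) -> [5, 8]
pop() returns 8 -> [5]
pop() returns 5 -> []
push(23) -> [23]
push(13) -> [23, 13]
push(13) -> [23, 13, 13]
Final stack (bottom to top): [23, 13, 13]


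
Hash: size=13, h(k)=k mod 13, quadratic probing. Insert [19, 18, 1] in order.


Insertions: 19->slot 6; 18->slot 5; 1->slot 1
Table: [None, 1, None, None, None, 18, 19, None, None, None, None, None, None]


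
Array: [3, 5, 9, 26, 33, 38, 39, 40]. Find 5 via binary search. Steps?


Search for 5:
[0,7] mid=3 arr[3]=26
[0,2] mid=1 arr[1]=5
Total: 2 comparisons


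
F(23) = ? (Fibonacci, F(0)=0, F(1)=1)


F(n)=F(n-1)+F(n-2)
...F(21)=10946, F(22)=17711, F(23)=28657


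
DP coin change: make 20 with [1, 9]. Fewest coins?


dp[0]=0; dp[i]=1+min(dp[i-c] for c in coins)
...dp[15]=7, dp[16]=8, dp[17]=9, dp[18]=2, dp[19]=3, dp[20]=4
Minimum coins for 20 = 4


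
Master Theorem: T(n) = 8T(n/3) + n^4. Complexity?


a=8, b=3, c=4. log_3(8)=1.893 < c=4. Case 3: O(n^c) = O(n^4)
Complexity: O(n^4)


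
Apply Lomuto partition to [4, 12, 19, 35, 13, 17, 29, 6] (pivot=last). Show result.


Elements <= 6 go left of pivot.
Result: [4, 6, 19, 35, 13, 17, 29, 12], pivot at index 1


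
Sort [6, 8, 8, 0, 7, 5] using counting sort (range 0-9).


Count array: [1, 0, 0, 0, 0, 1, 1, 1, 2, 0]
Reconstruct: [0, 5, 6, 7, 8, 8]


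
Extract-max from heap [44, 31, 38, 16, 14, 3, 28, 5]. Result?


Max = 44
Replace root with last, heapify down
Resulting heap: [38, 31, 28, 16, 14, 3, 5]


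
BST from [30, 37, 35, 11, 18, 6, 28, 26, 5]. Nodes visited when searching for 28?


BST root = 30
Search for 28: compare at each node
Path: [30, 11, 18, 28]


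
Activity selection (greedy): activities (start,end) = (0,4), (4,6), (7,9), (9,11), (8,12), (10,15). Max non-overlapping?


Greedy: pick earliest-ending, then skip overlaps.
Selected (4 activities): [(0, 4), (4, 6), (7, 9), (9, 11)]


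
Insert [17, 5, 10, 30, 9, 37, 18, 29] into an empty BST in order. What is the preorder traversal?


Root = 17; build tree by BST insertion.
Preorder traversal: [17, 5, 10, 9, 30, 18, 29, 37]


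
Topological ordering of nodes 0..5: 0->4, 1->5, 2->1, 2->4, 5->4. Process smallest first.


Kahn's algorithm, process smallest node first
Order: [0, 2, 1, 3, 5, 4]


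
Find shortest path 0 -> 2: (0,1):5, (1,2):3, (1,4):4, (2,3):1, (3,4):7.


Dijkstra from 0:
Distances: {0: 0, 1: 5, 2: 8, 3: 9, 4: 9}
Shortest distance to 2 = 8, path = [0, 1, 2]


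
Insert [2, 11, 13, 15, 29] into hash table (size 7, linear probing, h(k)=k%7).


Insertions: 2->slot 2; 11->slot 4; 13->slot 6; 15->slot 1; 29->slot 3
Table: [None, 15, 2, 29, 11, None, 13]


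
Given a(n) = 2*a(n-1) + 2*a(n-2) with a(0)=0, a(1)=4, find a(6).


Build bottom-up:
...a(4)=64, a(5)=176, a(6)=2*176+2*64=480


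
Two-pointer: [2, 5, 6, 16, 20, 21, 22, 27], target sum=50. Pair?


Two pointers: lo=0, hi=7
No pair sums to 50


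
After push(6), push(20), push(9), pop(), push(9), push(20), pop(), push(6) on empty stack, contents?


push(6) -> [6]
push(20) -> [6, 20]
push(9) -> [6, 20, 9]
pop() returns 9 -> [6, 20]
push(9) -> [6, 20, 9]
push(20) -> [6, 20, 9, 20]
pop() returns 20 -> [6, 20, 9]
push(6) -> [6, 20, 9, 6]
Final stack (bottom to top): [6, 20, 9, 6]


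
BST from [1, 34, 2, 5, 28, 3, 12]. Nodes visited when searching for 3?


BST root = 1
Search for 3: compare at each node
Path: [1, 34, 2, 5, 3]


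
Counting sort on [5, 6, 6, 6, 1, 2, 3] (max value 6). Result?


Count array: [0, 1, 1, 1, 0, 1, 3]
Reconstruct: [1, 2, 3, 5, 6, 6, 6]


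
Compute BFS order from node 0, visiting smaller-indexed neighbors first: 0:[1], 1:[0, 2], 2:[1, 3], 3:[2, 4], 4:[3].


BFS queue: start with [0]
Visit order: [0, 1, 2, 3, 4]


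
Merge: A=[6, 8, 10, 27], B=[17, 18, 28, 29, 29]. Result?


Compare heads, take smaller each step.
Merged: [6, 8, 10, 17, 18, 27, 28, 29, 29]


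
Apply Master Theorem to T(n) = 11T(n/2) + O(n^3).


a=11, b=2, c=3. log_2(11)=3.459 > c=3. Case 1: O(n^log_b(a)) = O(n^3.459)
Complexity: O(n^3.459)


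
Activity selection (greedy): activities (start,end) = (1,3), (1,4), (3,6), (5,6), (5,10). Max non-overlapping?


Greedy: pick earliest-ending, then skip overlaps.
Selected (2 activities): [(1, 3), (3, 6)]


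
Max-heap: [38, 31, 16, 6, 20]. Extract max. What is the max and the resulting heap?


Max = 38
Replace root with last, heapify down
Resulting heap: [31, 20, 16, 6]


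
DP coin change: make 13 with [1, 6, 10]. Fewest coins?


dp[0]=0; dp[i]=1+min(dp[i-c] for c in coins)
...dp[8]=3, dp[9]=4, dp[10]=1, dp[11]=2, dp[12]=2, dp[13]=3
Minimum coins for 13 = 3


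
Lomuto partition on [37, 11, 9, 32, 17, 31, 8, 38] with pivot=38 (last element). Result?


Elements <= 38 go left of pivot.
Result: [37, 11, 9, 32, 17, 31, 8, 38], pivot at index 7


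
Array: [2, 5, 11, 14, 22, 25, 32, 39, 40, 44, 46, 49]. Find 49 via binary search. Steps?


Search for 49:
[0,11] mid=5 arr[5]=25
[6,11] mid=8 arr[8]=40
[9,11] mid=10 arr[10]=46
[11,11] mid=11 arr[11]=49
Total: 4 comparisons


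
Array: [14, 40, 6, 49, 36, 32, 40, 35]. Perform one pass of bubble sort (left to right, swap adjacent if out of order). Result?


After one pass: [14, 6, 40, 36, 32, 40, 35, 49]


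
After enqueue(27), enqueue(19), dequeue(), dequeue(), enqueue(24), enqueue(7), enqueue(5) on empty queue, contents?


enqueue(27) -> [27]
enqueue(19) -> [27, 19]
dequeue() returns 27 -> [19]
dequeue() returns 19 -> []
enqueue(24) -> [24]
enqueue(7) -> [24, 7]
enqueue(5) -> [24, 7, 5]
Final queue (front to back): [24, 7, 5]


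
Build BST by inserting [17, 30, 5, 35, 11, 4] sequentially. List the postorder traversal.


Root = 17; build tree by BST insertion.
Postorder traversal: [4, 11, 5, 35, 30, 17]


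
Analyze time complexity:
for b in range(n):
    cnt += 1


Per nesting level: O(n) = O(n)
Complexity: O(n)


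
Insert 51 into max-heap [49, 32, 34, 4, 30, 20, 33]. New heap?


Append 51: [49, 32, 34, 4, 30, 20, 33, 51]
Bubble up: swap idx 7(51) with idx 3(4); swap idx 3(51) with idx 1(32); swap idx 1(51) with idx 0(49)
Result: [51, 49, 34, 32, 30, 20, 33, 4]


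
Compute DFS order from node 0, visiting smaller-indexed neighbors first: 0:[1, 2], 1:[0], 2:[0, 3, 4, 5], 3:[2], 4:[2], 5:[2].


DFS stack-based: start with [0]
Visit order: [0, 1, 2, 3, 4, 5]


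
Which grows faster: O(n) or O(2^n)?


linear grows slower than exponential
O(n) is asymptotically smaller; O(2^n) grows faster


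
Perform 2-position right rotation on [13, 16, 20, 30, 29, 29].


Right rotate by 2: [29, 29, 13, 16, 20, 30]


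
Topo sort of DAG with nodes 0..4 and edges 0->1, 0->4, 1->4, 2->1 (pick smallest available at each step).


Kahn's algorithm, process smallest node first
Order: [0, 2, 1, 3, 4]


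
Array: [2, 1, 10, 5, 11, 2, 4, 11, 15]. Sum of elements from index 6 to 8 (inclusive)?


Prefix sums: [0, 2, 3, 13, 18, 29, 31, 35, 46, 61]
Sum[6..8] = prefix[9] - prefix[6] = 61 - 31 = 30


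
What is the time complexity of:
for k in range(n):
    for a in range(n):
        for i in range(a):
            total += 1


Per nesting level: O(n) * O(n) * O(n) [triangular over a] = O(n^3)
Complexity: O(n^3)


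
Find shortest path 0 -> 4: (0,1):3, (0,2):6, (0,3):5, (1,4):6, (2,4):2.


Dijkstra from 0:
Distances: {0: 0, 1: 3, 2: 6, 3: 5, 4: 8}
Shortest distance to 4 = 8, path = [0, 2, 4]


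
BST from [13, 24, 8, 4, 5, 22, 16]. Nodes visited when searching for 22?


BST root = 13
Search for 22: compare at each node
Path: [13, 24, 22]


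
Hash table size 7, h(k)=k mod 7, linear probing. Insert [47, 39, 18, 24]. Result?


Insertions: 47->slot 5; 39->slot 4; 18->slot 6; 24->slot 3
Table: [None, None, None, 24, 39, 47, 18]


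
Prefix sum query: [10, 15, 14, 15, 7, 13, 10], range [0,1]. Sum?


Prefix sums: [0, 10, 25, 39, 54, 61, 74, 84]
Sum[0..1] = prefix[2] - prefix[0] = 25 - 0 = 25


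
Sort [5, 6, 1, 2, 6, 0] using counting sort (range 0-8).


Count array: [1, 1, 1, 0, 0, 1, 2, 0, 0]
Reconstruct: [0, 1, 2, 5, 6, 6]


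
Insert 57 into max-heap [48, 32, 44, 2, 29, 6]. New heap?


Append 57: [48, 32, 44, 2, 29, 6, 57]
Bubble up: swap idx 6(57) with idx 2(44); swap idx 2(57) with idx 0(48)
Result: [57, 32, 48, 2, 29, 6, 44]


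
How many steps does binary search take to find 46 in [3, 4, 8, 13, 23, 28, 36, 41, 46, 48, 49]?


Search for 46:
[0,10] mid=5 arr[5]=28
[6,10] mid=8 arr[8]=46
Total: 2 comparisons


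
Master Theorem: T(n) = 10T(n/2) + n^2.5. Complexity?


a=10, b=2, c=2.5. log_2(10)=3.322 > c=2.5. Case 1: O(n^log_b(a)) = O(n^3.322)
Complexity: O(n^3.322)


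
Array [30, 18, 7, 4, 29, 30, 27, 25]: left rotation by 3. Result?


Left rotate by 3: [4, 29, 30, 27, 25, 30, 18, 7]


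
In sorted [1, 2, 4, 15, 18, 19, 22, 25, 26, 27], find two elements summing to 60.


Two pointers: lo=0, hi=9
No pair sums to 60


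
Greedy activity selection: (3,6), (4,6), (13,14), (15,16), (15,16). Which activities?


Greedy: pick earliest-ending, then skip overlaps.
Selected (3 activities): [(3, 6), (13, 14), (15, 16)]


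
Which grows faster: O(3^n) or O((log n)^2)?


polylogarithmic grows slower than exponential (base 3)
O((log n)^2) is asymptotically smaller; O(3^n) grows faster


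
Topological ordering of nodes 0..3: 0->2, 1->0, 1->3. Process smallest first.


Kahn's algorithm, process smallest node first
Order: [1, 0, 2, 3]


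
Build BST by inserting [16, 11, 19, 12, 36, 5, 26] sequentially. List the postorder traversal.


Root = 16; build tree by BST insertion.
Postorder traversal: [5, 12, 11, 26, 36, 19, 16]


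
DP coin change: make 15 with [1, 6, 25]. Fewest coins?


dp[0]=0; dp[i]=1+min(dp[i-c] for c in coins)
...dp[10]=5, dp[11]=6, dp[12]=2, dp[13]=3, dp[14]=4, dp[15]=5
Minimum coins for 15 = 5


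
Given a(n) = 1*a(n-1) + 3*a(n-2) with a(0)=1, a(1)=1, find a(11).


Build bottom-up:
...a(9)=1159, a(10)=2683, a(11)=1*2683+3*1159=6160


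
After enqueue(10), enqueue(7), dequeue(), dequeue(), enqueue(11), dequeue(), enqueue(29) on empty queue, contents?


enqueue(10) -> [10]
enqueue(7) -> [10, 7]
dequeue() returns 10 -> [7]
dequeue() returns 7 -> []
enqueue(11) -> [11]
dequeue() returns 11 -> []
enqueue(29) -> [29]
Final queue (front to back): [29]


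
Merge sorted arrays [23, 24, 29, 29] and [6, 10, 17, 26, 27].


Compare heads, take smaller each step.
Merged: [6, 10, 17, 23, 24, 26, 27, 29, 29]


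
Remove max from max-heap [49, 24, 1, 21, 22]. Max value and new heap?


Max = 49
Replace root with last, heapify down
Resulting heap: [24, 22, 1, 21]


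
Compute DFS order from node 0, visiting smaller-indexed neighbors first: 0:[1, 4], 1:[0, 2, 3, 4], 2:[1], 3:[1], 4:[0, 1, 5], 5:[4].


DFS stack-based: start with [0]
Visit order: [0, 1, 2, 3, 4, 5]


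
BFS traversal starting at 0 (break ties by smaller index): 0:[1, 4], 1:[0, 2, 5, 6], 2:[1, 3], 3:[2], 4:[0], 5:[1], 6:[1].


BFS queue: start with [0]
Visit order: [0, 1, 4, 2, 5, 6, 3]


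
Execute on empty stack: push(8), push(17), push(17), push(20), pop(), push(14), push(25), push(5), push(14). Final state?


push(8) -> [8]
push(17) -> [8, 17]
push(17) -> [8, 17, 17]
push(20) -> [8, 17, 17, 20]
pop() returns 20 -> [8, 17, 17]
push(14) -> [8, 17, 17, 14]
push(25) -> [8, 17, 17, 14, 25]
push(5) -> [8, 17, 17, 14, 25, 5]
push(14) -> [8, 17, 17, 14, 25, 5, 14]
Final stack (bottom to top): [8, 17, 17, 14, 25, 5, 14]


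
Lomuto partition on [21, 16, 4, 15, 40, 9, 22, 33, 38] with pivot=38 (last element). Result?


Elements <= 38 go left of pivot.
Result: [21, 16, 4, 15, 9, 22, 33, 38, 40], pivot at index 7


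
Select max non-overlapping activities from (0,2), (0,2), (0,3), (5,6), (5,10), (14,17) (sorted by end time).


Greedy: pick earliest-ending, then skip overlaps.
Selected (3 activities): [(0, 2), (5, 6), (14, 17)]


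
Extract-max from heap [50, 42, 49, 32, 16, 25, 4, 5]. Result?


Max = 50
Replace root with last, heapify down
Resulting heap: [49, 42, 25, 32, 16, 5, 4]


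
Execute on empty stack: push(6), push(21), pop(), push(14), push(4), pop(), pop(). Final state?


push(6) -> [6]
push(21) -> [6, 21]
pop() returns 21 -> [6]
push(14) -> [6, 14]
push(4) -> [6, 14, 4]
pop() returns 4 -> [6, 14]
pop() returns 14 -> [6]
Final stack (bottom to top): [6]


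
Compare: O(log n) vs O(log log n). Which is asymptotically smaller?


double-logarithmic grows slower than logarithmic
O(log log n) is asymptotically smaller; O(log n) grows faster


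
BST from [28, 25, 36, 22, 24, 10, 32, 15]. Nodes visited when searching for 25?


BST root = 28
Search for 25: compare at each node
Path: [28, 25]


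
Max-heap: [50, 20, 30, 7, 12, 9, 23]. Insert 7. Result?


Append 7: [50, 20, 30, 7, 12, 9, 23, 7]
Bubble up: no swaps needed
Result: [50, 20, 30, 7, 12, 9, 23, 7]


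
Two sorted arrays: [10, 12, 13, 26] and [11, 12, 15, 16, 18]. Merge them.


Compare heads, take smaller each step.
Merged: [10, 11, 12, 12, 13, 15, 16, 18, 26]


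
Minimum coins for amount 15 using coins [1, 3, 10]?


dp[0]=0; dp[i]=1+min(dp[i-c] for c in coins)
...dp[10]=1, dp[11]=2, dp[12]=3, dp[13]=2, dp[14]=3, dp[15]=4
Minimum coins for 15 = 4


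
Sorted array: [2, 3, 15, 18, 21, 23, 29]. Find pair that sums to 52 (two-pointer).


Two pointers: lo=0, hi=6
Found pair: (23, 29) summing to 52


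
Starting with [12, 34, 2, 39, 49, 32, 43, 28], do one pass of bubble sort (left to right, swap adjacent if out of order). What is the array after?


After one pass: [12, 2, 34, 39, 32, 43, 28, 49]


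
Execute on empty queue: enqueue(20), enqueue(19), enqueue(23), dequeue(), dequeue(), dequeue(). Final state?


enqueue(20) -> [20]
enqueue(19) -> [20, 19]
enqueue(23) -> [20, 19, 23]
dequeue() returns 20 -> [19, 23]
dequeue() returns 19 -> [23]
dequeue() returns 23 -> []
Final queue (front to back): []


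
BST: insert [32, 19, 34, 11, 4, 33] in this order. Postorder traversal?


Root = 32; build tree by BST insertion.
Postorder traversal: [4, 11, 19, 33, 34, 32]


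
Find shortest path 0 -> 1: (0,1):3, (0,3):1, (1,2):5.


Dijkstra from 0:
Distances: {0: 0, 1: 3, 2: 8, 3: 1}
Shortest distance to 1 = 3, path = [0, 1]


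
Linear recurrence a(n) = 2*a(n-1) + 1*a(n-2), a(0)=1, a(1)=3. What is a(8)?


Build bottom-up:
...a(6)=239, a(7)=577, a(8)=2*577+1*239=1393


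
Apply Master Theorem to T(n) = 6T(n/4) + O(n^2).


a=6, b=4, c=2. log_4(6)=1.292 < c=2. Case 3: O(n^c) = O(n^2)
Complexity: O(n^2)


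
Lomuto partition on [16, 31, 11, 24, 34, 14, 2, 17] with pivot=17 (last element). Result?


Elements <= 17 go left of pivot.
Result: [16, 11, 14, 2, 17, 31, 24, 34], pivot at index 4


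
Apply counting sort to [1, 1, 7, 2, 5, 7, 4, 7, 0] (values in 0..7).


Count array: [1, 2, 1, 0, 1, 1, 0, 3]
Reconstruct: [0, 1, 1, 2, 4, 5, 7, 7, 7]


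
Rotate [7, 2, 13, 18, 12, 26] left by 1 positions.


Left rotate by 1: [2, 13, 18, 12, 26, 7]


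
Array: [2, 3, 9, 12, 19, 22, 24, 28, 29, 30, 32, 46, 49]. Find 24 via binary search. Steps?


Search for 24:
[0,12] mid=6 arr[6]=24
Total: 1 comparisons


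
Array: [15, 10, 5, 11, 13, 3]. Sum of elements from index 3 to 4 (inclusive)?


Prefix sums: [0, 15, 25, 30, 41, 54, 57]
Sum[3..4] = prefix[5] - prefix[3] = 54 - 30 = 24


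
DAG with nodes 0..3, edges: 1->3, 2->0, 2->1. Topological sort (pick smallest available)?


Kahn's algorithm, process smallest node first
Order: [2, 0, 1, 3]


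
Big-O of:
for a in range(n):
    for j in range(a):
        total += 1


Per nesting level: O(n) * O(n) [triangular over a] = O(n^2)
Complexity: O(n^2)


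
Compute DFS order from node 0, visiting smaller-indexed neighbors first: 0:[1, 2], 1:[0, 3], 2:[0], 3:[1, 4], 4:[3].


DFS stack-based: start with [0]
Visit order: [0, 1, 3, 4, 2]


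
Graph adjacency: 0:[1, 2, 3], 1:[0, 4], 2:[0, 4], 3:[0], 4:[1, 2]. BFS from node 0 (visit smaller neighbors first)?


BFS queue: start with [0]
Visit order: [0, 1, 2, 3, 4]
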